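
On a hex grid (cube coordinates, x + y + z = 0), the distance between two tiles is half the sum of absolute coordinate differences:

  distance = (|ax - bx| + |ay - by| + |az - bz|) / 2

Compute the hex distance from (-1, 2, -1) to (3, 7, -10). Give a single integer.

Answer: 9

Derivation:
|ax - bx| = |-1 - 3| = 4
|ay - by| = |2 - 7| = 5
|az - bz| = |-1 - (-10)| = 9
distance = (4 + 5 + 9) / 2 = 18 / 2 = 9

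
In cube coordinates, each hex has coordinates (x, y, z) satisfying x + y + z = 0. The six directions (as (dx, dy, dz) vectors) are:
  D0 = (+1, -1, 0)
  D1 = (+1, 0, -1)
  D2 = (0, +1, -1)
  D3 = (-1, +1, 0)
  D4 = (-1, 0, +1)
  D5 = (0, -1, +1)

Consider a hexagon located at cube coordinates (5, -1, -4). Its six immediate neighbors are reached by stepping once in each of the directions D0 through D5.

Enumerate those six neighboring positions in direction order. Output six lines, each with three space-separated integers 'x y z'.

Answer: 6 -2 -4
6 -1 -5
5 0 -5
4 0 -4
4 -1 -3
5 -2 -3

Derivation:
Center: (5, -1, -4). Add each direction:
  D0: (5, -1, -4) + (1, -1, 0) = (6, -2, -4)
  D1: (5, -1, -4) + (1, 0, -1) = (6, -1, -5)
  D2: (5, -1, -4) + (0, 1, -1) = (5, 0, -5)
  D3: (5, -1, -4) + (-1, 1, 0) = (4, 0, -4)
  D4: (5, -1, -4) + (-1, 0, 1) = (4, -1, -3)
  D5: (5, -1, -4) + (0, -1, 1) = (5, -2, -3)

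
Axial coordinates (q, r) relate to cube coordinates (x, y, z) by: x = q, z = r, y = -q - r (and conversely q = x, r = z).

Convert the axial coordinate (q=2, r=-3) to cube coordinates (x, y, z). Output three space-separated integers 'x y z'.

Answer: 2 1 -3

Derivation:
x = q = 2
z = r = -3
y = -x - z = -(2) - (-3) = 1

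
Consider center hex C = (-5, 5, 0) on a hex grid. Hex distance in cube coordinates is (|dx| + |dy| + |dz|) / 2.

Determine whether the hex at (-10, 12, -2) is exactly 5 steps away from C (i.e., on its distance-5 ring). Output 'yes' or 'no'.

|px - cx| = |-10 - (-5)| = 5
|py - cy| = |12 - 5| = 7
|pz - cz| = |-2 - 0| = 2
distance = (5+7+2)/2 = 14/2 = 7
radius = 5; distance != radius -> no

Answer: no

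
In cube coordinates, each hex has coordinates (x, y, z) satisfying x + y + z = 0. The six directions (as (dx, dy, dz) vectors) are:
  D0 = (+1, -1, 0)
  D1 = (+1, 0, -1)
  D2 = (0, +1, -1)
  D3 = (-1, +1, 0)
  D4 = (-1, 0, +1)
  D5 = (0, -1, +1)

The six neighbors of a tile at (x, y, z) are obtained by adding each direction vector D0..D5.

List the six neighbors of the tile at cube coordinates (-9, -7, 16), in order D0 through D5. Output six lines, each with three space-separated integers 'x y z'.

Answer: -8 -8 16
-8 -7 15
-9 -6 15
-10 -6 16
-10 -7 17
-9 -8 17

Derivation:
Center: (-9, -7, 16). Add each direction:
  D0: (-9, -7, 16) + (1, -1, 0) = (-8, -8, 16)
  D1: (-9, -7, 16) + (1, 0, -1) = (-8, -7, 15)
  D2: (-9, -7, 16) + (0, 1, -1) = (-9, -6, 15)
  D3: (-9, -7, 16) + (-1, 1, 0) = (-10, -6, 16)
  D4: (-9, -7, 16) + (-1, 0, 1) = (-10, -7, 17)
  D5: (-9, -7, 16) + (0, -1, 1) = (-9, -8, 17)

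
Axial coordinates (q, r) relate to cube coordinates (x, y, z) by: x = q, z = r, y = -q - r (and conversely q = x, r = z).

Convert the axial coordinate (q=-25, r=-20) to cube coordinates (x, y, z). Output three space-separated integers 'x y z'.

x = q = -25
z = r = -20
y = -x - z = -(-25) - (-20) = 45

Answer: -25 45 -20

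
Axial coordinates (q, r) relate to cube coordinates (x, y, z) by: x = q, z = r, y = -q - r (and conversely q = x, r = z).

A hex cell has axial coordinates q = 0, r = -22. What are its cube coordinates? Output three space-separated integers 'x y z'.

Answer: 0 22 -22

Derivation:
x = q = 0
z = r = -22
y = -x - z = -(0) - (-22) = 22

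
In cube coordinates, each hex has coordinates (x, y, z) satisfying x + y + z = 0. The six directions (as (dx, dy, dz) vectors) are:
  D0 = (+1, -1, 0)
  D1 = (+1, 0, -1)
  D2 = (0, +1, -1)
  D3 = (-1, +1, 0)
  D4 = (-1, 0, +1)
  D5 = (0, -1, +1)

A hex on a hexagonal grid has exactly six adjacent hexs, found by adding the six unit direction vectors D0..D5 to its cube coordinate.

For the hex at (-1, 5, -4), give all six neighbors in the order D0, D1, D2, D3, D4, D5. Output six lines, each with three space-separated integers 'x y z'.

Answer: 0 4 -4
0 5 -5
-1 6 -5
-2 6 -4
-2 5 -3
-1 4 -3

Derivation:
Center: (-1, 5, -4). Add each direction:
  D0: (-1, 5, -4) + (1, -1, 0) = (0, 4, -4)
  D1: (-1, 5, -4) + (1, 0, -1) = (0, 5, -5)
  D2: (-1, 5, -4) + (0, 1, -1) = (-1, 6, -5)
  D3: (-1, 5, -4) + (-1, 1, 0) = (-2, 6, -4)
  D4: (-1, 5, -4) + (-1, 0, 1) = (-2, 5, -3)
  D5: (-1, 5, -4) + (0, -1, 1) = (-1, 4, -3)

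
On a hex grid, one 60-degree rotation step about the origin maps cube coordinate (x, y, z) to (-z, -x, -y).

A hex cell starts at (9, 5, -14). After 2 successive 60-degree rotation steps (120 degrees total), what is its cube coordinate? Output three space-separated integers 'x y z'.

Start: (9, 5, -14)
Step 1: (9, 5, -14) -> (-(-14), -(9), -(5)) = (14, -9, -5)
Step 2: (14, -9, -5) -> (-(-5), -(14), -(-9)) = (5, -14, 9)

Answer: 5 -14 9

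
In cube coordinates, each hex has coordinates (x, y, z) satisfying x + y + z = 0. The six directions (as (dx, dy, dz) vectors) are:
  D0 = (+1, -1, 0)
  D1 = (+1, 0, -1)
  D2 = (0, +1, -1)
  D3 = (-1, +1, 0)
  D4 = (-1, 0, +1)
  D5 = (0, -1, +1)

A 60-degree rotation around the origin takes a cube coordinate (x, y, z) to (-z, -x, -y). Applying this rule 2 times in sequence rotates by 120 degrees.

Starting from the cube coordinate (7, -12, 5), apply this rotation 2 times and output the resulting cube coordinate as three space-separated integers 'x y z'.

Answer: -12 5 7

Derivation:
Start: (7, -12, 5)
Step 1: (7, -12, 5) -> (-(5), -(7), -(-12)) = (-5, -7, 12)
Step 2: (-5, -7, 12) -> (-(12), -(-5), -(-7)) = (-12, 5, 7)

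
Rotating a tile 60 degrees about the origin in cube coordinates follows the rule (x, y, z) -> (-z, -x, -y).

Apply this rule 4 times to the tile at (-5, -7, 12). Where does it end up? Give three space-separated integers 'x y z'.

Start: (-5, -7, 12)
Step 1: (-5, -7, 12) -> (-(12), -(-5), -(-7)) = (-12, 5, 7)
Step 2: (-12, 5, 7) -> (-(7), -(-12), -(5)) = (-7, 12, -5)
Step 3: (-7, 12, -5) -> (-(-5), -(-7), -(12)) = (5, 7, -12)
Step 4: (5, 7, -12) -> (-(-12), -(5), -(7)) = (12, -5, -7)

Answer: 12 -5 -7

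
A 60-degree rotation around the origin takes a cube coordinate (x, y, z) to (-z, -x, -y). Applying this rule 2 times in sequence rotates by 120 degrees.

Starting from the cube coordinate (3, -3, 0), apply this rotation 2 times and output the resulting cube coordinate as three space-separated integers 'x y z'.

Start: (3, -3, 0)
Step 1: (3, -3, 0) -> (-(0), -(3), -(-3)) = (0, -3, 3)
Step 2: (0, -3, 3) -> (-(3), -(0), -(-3)) = (-3, 0, 3)

Answer: -3 0 3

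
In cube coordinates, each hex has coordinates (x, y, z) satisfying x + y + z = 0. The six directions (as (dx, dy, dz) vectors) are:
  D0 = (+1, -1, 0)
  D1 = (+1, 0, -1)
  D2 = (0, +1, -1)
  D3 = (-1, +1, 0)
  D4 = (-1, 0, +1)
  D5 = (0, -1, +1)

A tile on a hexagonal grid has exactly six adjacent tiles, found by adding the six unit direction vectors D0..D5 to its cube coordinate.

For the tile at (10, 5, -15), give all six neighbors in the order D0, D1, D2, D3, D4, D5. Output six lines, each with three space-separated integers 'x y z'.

Answer: 11 4 -15
11 5 -16
10 6 -16
9 6 -15
9 5 -14
10 4 -14

Derivation:
Center: (10, 5, -15). Add each direction:
  D0: (10, 5, -15) + (1, -1, 0) = (11, 4, -15)
  D1: (10, 5, -15) + (1, 0, -1) = (11, 5, -16)
  D2: (10, 5, -15) + (0, 1, -1) = (10, 6, -16)
  D3: (10, 5, -15) + (-1, 1, 0) = (9, 6, -15)
  D4: (10, 5, -15) + (-1, 0, 1) = (9, 5, -14)
  D5: (10, 5, -15) + (0, -1, 1) = (10, 4, -14)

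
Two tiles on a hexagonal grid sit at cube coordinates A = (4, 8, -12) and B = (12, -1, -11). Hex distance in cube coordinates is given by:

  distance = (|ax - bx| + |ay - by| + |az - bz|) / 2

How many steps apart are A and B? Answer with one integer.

|ax - bx| = |4 - 12| = 8
|ay - by| = |8 - (-1)| = 9
|az - bz| = |-12 - (-11)| = 1
distance = (8 + 9 + 1) / 2 = 18 / 2 = 9

Answer: 9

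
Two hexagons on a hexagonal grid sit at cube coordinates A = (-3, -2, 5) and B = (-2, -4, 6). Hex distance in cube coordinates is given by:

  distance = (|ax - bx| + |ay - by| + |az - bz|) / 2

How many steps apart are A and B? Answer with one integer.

|ax - bx| = |-3 - (-2)| = 1
|ay - by| = |-2 - (-4)| = 2
|az - bz| = |5 - 6| = 1
distance = (1 + 2 + 1) / 2 = 4 / 2 = 2

Answer: 2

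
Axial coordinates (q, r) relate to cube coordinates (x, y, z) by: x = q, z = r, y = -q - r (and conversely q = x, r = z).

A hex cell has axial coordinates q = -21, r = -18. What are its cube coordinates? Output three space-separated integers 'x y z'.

Answer: -21 39 -18

Derivation:
x = q = -21
z = r = -18
y = -x - z = -(-21) - (-18) = 39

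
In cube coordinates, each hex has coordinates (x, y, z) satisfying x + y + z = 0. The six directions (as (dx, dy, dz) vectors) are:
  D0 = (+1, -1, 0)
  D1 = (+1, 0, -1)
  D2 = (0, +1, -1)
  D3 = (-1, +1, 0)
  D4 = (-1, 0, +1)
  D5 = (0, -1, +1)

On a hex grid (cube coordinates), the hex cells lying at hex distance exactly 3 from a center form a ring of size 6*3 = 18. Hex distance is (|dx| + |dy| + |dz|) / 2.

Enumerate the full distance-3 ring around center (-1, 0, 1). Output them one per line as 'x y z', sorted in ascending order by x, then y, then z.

Walk ring at distance 3 from (-1, 0, 1):
Start at center + D4*3 = (-4, 0, 4)
  hex 0: (-4, 0, 4)
  hex 1: (-3, -1, 4)
  hex 2: (-2, -2, 4)
  hex 3: (-1, -3, 4)
  hex 4: (0, -3, 3)
  hex 5: (1, -3, 2)
  hex 6: (2, -3, 1)
  hex 7: (2, -2, 0)
  hex 8: (2, -1, -1)
  hex 9: (2, 0, -2)
  hex 10: (1, 1, -2)
  hex 11: (0, 2, -2)
  hex 12: (-1, 3, -2)
  hex 13: (-2, 3, -1)
  hex 14: (-3, 3, 0)
  hex 15: (-4, 3, 1)
  hex 16: (-4, 2, 2)
  hex 17: (-4, 1, 3)
Sorted: 18 hexes.

Answer: -4 0 4
-4 1 3
-4 2 2
-4 3 1
-3 -1 4
-3 3 0
-2 -2 4
-2 3 -1
-1 -3 4
-1 3 -2
0 -3 3
0 2 -2
1 -3 2
1 1 -2
2 -3 1
2 -2 0
2 -1 -1
2 0 -2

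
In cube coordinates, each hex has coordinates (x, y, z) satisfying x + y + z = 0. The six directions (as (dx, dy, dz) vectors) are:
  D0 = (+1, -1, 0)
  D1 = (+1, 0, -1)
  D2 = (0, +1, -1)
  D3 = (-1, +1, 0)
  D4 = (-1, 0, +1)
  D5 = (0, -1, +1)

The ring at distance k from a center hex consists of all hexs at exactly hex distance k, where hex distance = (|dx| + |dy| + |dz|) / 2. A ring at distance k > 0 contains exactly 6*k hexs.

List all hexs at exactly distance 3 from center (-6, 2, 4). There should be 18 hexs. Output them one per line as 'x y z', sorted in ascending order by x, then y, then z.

Answer: -9 2 7
-9 3 6
-9 4 5
-9 5 4
-8 1 7
-8 5 3
-7 0 7
-7 5 2
-6 -1 7
-6 5 1
-5 -1 6
-5 4 1
-4 -1 5
-4 3 1
-3 -1 4
-3 0 3
-3 1 2
-3 2 1

Derivation:
Walk ring at distance 3 from (-6, 2, 4):
Start at center + D4*3 = (-9, 2, 7)
  hex 0: (-9, 2, 7)
  hex 1: (-8, 1, 7)
  hex 2: (-7, 0, 7)
  hex 3: (-6, -1, 7)
  hex 4: (-5, -1, 6)
  hex 5: (-4, -1, 5)
  hex 6: (-3, -1, 4)
  hex 7: (-3, 0, 3)
  hex 8: (-3, 1, 2)
  hex 9: (-3, 2, 1)
  hex 10: (-4, 3, 1)
  hex 11: (-5, 4, 1)
  hex 12: (-6, 5, 1)
  hex 13: (-7, 5, 2)
  hex 14: (-8, 5, 3)
  hex 15: (-9, 5, 4)
  hex 16: (-9, 4, 5)
  hex 17: (-9, 3, 6)
Sorted: 18 hexes.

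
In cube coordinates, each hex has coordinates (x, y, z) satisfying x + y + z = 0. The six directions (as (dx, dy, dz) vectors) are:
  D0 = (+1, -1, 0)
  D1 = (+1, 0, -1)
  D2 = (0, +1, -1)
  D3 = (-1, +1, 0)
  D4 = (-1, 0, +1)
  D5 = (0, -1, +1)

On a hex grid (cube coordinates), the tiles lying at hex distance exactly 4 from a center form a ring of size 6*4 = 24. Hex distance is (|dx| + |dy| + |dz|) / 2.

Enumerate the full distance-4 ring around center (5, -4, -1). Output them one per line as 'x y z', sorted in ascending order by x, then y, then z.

Walk ring at distance 4 from (5, -4, -1):
Start at center + D4*4 = (1, -4, 3)
  hex 0: (1, -4, 3)
  hex 1: (2, -5, 3)
  hex 2: (3, -6, 3)
  hex 3: (4, -7, 3)
  hex 4: (5, -8, 3)
  hex 5: (6, -8, 2)
  hex 6: (7, -8, 1)
  hex 7: (8, -8, 0)
  hex 8: (9, -8, -1)
  hex 9: (9, -7, -2)
  hex 10: (9, -6, -3)
  hex 11: (9, -5, -4)
  hex 12: (9, -4, -5)
  hex 13: (8, -3, -5)
  hex 14: (7, -2, -5)
  hex 15: (6, -1, -5)
  hex 16: (5, 0, -5)
  hex 17: (4, 0, -4)
  hex 18: (3, 0, -3)
  hex 19: (2, 0, -2)
  hex 20: (1, 0, -1)
  hex 21: (1, -1, 0)
  hex 22: (1, -2, 1)
  hex 23: (1, -3, 2)
Sorted: 24 hexes.

Answer: 1 -4 3
1 -3 2
1 -2 1
1 -1 0
1 0 -1
2 -5 3
2 0 -2
3 -6 3
3 0 -3
4 -7 3
4 0 -4
5 -8 3
5 0 -5
6 -8 2
6 -1 -5
7 -8 1
7 -2 -5
8 -8 0
8 -3 -5
9 -8 -1
9 -7 -2
9 -6 -3
9 -5 -4
9 -4 -5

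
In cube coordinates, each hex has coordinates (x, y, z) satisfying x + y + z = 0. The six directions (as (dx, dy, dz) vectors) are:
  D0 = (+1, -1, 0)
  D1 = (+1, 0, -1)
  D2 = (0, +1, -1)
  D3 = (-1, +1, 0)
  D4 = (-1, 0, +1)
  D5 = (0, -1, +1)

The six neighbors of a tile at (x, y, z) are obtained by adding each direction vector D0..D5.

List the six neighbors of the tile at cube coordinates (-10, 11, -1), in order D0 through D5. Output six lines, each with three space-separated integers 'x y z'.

Center: (-10, 11, -1). Add each direction:
  D0: (-10, 11, -1) + (1, -1, 0) = (-9, 10, -1)
  D1: (-10, 11, -1) + (1, 0, -1) = (-9, 11, -2)
  D2: (-10, 11, -1) + (0, 1, -1) = (-10, 12, -2)
  D3: (-10, 11, -1) + (-1, 1, 0) = (-11, 12, -1)
  D4: (-10, 11, -1) + (-1, 0, 1) = (-11, 11, 0)
  D5: (-10, 11, -1) + (0, -1, 1) = (-10, 10, 0)

Answer: -9 10 -1
-9 11 -2
-10 12 -2
-11 12 -1
-11 11 0
-10 10 0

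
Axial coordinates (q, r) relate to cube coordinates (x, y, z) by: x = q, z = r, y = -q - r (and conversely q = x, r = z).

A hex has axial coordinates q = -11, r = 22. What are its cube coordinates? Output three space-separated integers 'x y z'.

Answer: -11 -11 22

Derivation:
x = q = -11
z = r = 22
y = -x - z = -(-11) - (22) = -11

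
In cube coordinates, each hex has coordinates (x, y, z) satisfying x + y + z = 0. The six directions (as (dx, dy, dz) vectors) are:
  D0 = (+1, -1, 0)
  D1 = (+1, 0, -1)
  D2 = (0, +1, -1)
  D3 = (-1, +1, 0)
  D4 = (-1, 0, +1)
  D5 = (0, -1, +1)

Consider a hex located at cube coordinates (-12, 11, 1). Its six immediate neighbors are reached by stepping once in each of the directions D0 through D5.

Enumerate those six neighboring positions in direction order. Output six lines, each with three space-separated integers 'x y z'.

Answer: -11 10 1
-11 11 0
-12 12 0
-13 12 1
-13 11 2
-12 10 2

Derivation:
Center: (-12, 11, 1). Add each direction:
  D0: (-12, 11, 1) + (1, -1, 0) = (-11, 10, 1)
  D1: (-12, 11, 1) + (1, 0, -1) = (-11, 11, 0)
  D2: (-12, 11, 1) + (0, 1, -1) = (-12, 12, 0)
  D3: (-12, 11, 1) + (-1, 1, 0) = (-13, 12, 1)
  D4: (-12, 11, 1) + (-1, 0, 1) = (-13, 11, 2)
  D5: (-12, 11, 1) + (0, -1, 1) = (-12, 10, 2)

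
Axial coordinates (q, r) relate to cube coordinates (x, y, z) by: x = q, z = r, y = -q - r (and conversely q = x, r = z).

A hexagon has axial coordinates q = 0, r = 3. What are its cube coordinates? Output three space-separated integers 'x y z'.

x = q = 0
z = r = 3
y = -x - z = -(0) - (3) = -3

Answer: 0 -3 3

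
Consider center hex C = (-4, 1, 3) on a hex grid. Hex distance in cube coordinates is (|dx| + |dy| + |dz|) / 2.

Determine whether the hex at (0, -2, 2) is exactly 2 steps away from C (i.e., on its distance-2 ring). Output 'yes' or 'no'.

Answer: no

Derivation:
|px - cx| = |0 - (-4)| = 4
|py - cy| = |-2 - 1| = 3
|pz - cz| = |2 - 3| = 1
distance = (4+3+1)/2 = 8/2 = 4
radius = 2; distance != radius -> no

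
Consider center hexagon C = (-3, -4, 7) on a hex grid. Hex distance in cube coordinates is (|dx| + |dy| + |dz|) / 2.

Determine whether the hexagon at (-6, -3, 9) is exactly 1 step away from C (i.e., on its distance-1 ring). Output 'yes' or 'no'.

Answer: no

Derivation:
|px - cx| = |-6 - (-3)| = 3
|py - cy| = |-3 - (-4)| = 1
|pz - cz| = |9 - 7| = 2
distance = (3+1+2)/2 = 6/2 = 3
radius = 1; distance != radius -> no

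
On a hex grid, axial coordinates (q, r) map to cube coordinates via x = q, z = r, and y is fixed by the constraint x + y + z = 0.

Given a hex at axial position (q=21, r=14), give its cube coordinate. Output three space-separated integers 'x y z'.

x = q = 21
z = r = 14
y = -x - z = -(21) - (14) = -35

Answer: 21 -35 14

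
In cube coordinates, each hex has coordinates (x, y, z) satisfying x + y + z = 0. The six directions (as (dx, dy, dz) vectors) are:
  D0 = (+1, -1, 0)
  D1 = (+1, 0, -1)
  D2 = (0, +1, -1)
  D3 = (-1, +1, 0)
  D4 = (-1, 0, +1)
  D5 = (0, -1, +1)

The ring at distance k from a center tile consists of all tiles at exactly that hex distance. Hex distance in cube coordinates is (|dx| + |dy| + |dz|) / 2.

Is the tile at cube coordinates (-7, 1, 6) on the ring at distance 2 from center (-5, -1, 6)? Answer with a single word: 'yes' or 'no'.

Answer: yes

Derivation:
|px - cx| = |-7 - (-5)| = 2
|py - cy| = |1 - (-1)| = 2
|pz - cz| = |6 - 6| = 0
distance = (2+2+0)/2 = 4/2 = 2
radius = 2; distance == radius -> yes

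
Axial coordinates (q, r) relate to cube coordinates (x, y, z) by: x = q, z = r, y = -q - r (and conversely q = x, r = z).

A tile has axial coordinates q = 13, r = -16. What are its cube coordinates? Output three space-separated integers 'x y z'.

Answer: 13 3 -16

Derivation:
x = q = 13
z = r = -16
y = -x - z = -(13) - (-16) = 3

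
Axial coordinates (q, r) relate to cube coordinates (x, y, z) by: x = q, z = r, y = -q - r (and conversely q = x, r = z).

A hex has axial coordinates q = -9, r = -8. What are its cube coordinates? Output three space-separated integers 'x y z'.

x = q = -9
z = r = -8
y = -x - z = -(-9) - (-8) = 17

Answer: -9 17 -8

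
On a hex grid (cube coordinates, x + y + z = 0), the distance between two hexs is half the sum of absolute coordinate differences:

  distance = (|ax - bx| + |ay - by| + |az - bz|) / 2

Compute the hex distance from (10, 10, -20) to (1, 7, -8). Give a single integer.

Answer: 12

Derivation:
|ax - bx| = |10 - 1| = 9
|ay - by| = |10 - 7| = 3
|az - bz| = |-20 - (-8)| = 12
distance = (9 + 3 + 12) / 2 = 24 / 2 = 12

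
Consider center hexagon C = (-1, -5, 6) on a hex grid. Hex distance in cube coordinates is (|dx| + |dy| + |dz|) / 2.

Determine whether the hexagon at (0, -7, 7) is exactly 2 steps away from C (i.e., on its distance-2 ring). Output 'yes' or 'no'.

|px - cx| = |0 - (-1)| = 1
|py - cy| = |-7 - (-5)| = 2
|pz - cz| = |7 - 6| = 1
distance = (1+2+1)/2 = 4/2 = 2
radius = 2; distance == radius -> yes

Answer: yes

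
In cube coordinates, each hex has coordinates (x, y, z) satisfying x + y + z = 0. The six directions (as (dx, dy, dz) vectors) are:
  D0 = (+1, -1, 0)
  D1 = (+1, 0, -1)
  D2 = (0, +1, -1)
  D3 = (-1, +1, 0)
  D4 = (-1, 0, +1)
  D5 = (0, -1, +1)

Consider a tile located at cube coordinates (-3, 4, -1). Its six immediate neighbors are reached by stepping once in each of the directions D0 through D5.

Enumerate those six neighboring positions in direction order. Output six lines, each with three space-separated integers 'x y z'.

Center: (-3, 4, -1). Add each direction:
  D0: (-3, 4, -1) + (1, -1, 0) = (-2, 3, -1)
  D1: (-3, 4, -1) + (1, 0, -1) = (-2, 4, -2)
  D2: (-3, 4, -1) + (0, 1, -1) = (-3, 5, -2)
  D3: (-3, 4, -1) + (-1, 1, 0) = (-4, 5, -1)
  D4: (-3, 4, -1) + (-1, 0, 1) = (-4, 4, 0)
  D5: (-3, 4, -1) + (0, -1, 1) = (-3, 3, 0)

Answer: -2 3 -1
-2 4 -2
-3 5 -2
-4 5 -1
-4 4 0
-3 3 0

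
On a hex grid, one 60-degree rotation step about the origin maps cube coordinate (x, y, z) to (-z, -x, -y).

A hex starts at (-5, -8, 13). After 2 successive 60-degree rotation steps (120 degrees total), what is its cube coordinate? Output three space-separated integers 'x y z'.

Answer: -8 13 -5

Derivation:
Start: (-5, -8, 13)
Step 1: (-5, -8, 13) -> (-(13), -(-5), -(-8)) = (-13, 5, 8)
Step 2: (-13, 5, 8) -> (-(8), -(-13), -(5)) = (-8, 13, -5)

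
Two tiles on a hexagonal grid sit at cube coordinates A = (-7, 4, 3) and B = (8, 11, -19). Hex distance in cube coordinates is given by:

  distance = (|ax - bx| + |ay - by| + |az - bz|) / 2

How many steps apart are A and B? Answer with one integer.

|ax - bx| = |-7 - 8| = 15
|ay - by| = |4 - 11| = 7
|az - bz| = |3 - (-19)| = 22
distance = (15 + 7 + 22) / 2 = 44 / 2 = 22

Answer: 22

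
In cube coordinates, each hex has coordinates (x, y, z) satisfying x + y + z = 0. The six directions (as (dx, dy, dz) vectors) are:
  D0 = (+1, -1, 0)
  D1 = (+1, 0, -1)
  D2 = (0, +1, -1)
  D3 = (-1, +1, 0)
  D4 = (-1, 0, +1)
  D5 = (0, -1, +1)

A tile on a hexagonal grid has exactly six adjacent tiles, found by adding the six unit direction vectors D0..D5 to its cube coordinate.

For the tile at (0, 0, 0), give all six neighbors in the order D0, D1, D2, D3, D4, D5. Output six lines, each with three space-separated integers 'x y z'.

Answer: 1 -1 0
1 0 -1
0 1 -1
-1 1 0
-1 0 1
0 -1 1

Derivation:
Center: (0, 0, 0). Add each direction:
  D0: (0, 0, 0) + (1, -1, 0) = (1, -1, 0)
  D1: (0, 0, 0) + (1, 0, -1) = (1, 0, -1)
  D2: (0, 0, 0) + (0, 1, -1) = (0, 1, -1)
  D3: (0, 0, 0) + (-1, 1, 0) = (-1, 1, 0)
  D4: (0, 0, 0) + (-1, 0, 1) = (-1, 0, 1)
  D5: (0, 0, 0) + (0, -1, 1) = (0, -1, 1)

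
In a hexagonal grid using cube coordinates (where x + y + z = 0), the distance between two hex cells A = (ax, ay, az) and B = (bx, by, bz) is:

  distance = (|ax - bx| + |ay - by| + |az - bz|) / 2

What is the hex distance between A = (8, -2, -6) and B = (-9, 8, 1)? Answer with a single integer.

|ax - bx| = |8 - (-9)| = 17
|ay - by| = |-2 - 8| = 10
|az - bz| = |-6 - 1| = 7
distance = (17 + 10 + 7) / 2 = 34 / 2 = 17

Answer: 17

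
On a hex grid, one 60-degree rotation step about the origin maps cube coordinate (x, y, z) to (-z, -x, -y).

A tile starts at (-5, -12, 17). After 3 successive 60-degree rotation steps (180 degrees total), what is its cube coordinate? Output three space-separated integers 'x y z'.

Start: (-5, -12, 17)
Step 1: (-5, -12, 17) -> (-(17), -(-5), -(-12)) = (-17, 5, 12)
Step 2: (-17, 5, 12) -> (-(12), -(-17), -(5)) = (-12, 17, -5)
Step 3: (-12, 17, -5) -> (-(-5), -(-12), -(17)) = (5, 12, -17)

Answer: 5 12 -17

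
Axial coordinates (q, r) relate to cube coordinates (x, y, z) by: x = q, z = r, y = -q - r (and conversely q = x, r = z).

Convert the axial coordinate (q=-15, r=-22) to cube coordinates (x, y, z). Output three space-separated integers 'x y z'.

Answer: -15 37 -22

Derivation:
x = q = -15
z = r = -22
y = -x - z = -(-15) - (-22) = 37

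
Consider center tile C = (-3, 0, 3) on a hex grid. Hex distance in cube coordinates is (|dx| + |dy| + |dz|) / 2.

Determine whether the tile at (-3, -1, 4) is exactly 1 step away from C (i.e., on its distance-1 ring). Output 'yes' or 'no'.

|px - cx| = |-3 - (-3)| = 0
|py - cy| = |-1 - 0| = 1
|pz - cz| = |4 - 3| = 1
distance = (0+1+1)/2 = 2/2 = 1
radius = 1; distance == radius -> yes

Answer: yes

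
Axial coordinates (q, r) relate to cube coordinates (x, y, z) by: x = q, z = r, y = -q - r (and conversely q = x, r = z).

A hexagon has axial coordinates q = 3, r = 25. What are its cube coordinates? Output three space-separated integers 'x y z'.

x = q = 3
z = r = 25
y = -x - z = -(3) - (25) = -28

Answer: 3 -28 25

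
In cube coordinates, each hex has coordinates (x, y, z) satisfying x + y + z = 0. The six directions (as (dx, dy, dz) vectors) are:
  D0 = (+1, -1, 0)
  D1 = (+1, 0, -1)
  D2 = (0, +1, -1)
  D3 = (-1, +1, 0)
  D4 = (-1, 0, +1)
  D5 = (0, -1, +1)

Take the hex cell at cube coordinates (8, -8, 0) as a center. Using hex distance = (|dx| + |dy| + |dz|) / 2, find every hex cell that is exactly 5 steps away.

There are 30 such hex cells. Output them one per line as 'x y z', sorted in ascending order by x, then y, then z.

Walk ring at distance 5 from (8, -8, 0):
Start at center + D4*5 = (3, -8, 5)
  hex 0: (3, -8, 5)
  hex 1: (4, -9, 5)
  hex 2: (5, -10, 5)
  hex 3: (6, -11, 5)
  hex 4: (7, -12, 5)
  hex 5: (8, -13, 5)
  hex 6: (9, -13, 4)
  hex 7: (10, -13, 3)
  hex 8: (11, -13, 2)
  hex 9: (12, -13, 1)
  hex 10: (13, -13, 0)
  hex 11: (13, -12, -1)
  hex 12: (13, -11, -2)
  hex 13: (13, -10, -3)
  hex 14: (13, -9, -4)
  hex 15: (13, -8, -5)
  hex 16: (12, -7, -5)
  hex 17: (11, -6, -5)
  hex 18: (10, -5, -5)
  hex 19: (9, -4, -5)
  hex 20: (8, -3, -5)
  hex 21: (7, -3, -4)
  hex 22: (6, -3, -3)
  hex 23: (5, -3, -2)
  hex 24: (4, -3, -1)
  hex 25: (3, -3, 0)
  hex 26: (3, -4, 1)
  hex 27: (3, -5, 2)
  hex 28: (3, -6, 3)
  hex 29: (3, -7, 4)
Sorted: 30 hexes.

Answer: 3 -8 5
3 -7 4
3 -6 3
3 -5 2
3 -4 1
3 -3 0
4 -9 5
4 -3 -1
5 -10 5
5 -3 -2
6 -11 5
6 -3 -3
7 -12 5
7 -3 -4
8 -13 5
8 -3 -5
9 -13 4
9 -4 -5
10 -13 3
10 -5 -5
11 -13 2
11 -6 -5
12 -13 1
12 -7 -5
13 -13 0
13 -12 -1
13 -11 -2
13 -10 -3
13 -9 -4
13 -8 -5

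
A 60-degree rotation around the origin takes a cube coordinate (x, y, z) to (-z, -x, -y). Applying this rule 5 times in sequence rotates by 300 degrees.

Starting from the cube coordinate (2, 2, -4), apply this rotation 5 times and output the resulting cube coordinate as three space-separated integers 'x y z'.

Answer: -2 4 -2

Derivation:
Start: (2, 2, -4)
Step 1: (2, 2, -4) -> (-(-4), -(2), -(2)) = (4, -2, -2)
Step 2: (4, -2, -2) -> (-(-2), -(4), -(-2)) = (2, -4, 2)
Step 3: (2, -4, 2) -> (-(2), -(2), -(-4)) = (-2, -2, 4)
Step 4: (-2, -2, 4) -> (-(4), -(-2), -(-2)) = (-4, 2, 2)
Step 5: (-4, 2, 2) -> (-(2), -(-4), -(2)) = (-2, 4, -2)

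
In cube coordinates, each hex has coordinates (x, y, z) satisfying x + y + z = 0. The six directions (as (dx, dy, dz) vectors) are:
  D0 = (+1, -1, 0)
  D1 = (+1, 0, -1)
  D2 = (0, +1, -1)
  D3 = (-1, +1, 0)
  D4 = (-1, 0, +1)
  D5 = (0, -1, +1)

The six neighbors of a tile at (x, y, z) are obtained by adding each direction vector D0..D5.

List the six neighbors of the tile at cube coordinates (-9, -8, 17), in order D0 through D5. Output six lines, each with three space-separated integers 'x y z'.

Answer: -8 -9 17
-8 -8 16
-9 -7 16
-10 -7 17
-10 -8 18
-9 -9 18

Derivation:
Center: (-9, -8, 17). Add each direction:
  D0: (-9, -8, 17) + (1, -1, 0) = (-8, -9, 17)
  D1: (-9, -8, 17) + (1, 0, -1) = (-8, -8, 16)
  D2: (-9, -8, 17) + (0, 1, -1) = (-9, -7, 16)
  D3: (-9, -8, 17) + (-1, 1, 0) = (-10, -7, 17)
  D4: (-9, -8, 17) + (-1, 0, 1) = (-10, -8, 18)
  D5: (-9, -8, 17) + (0, -1, 1) = (-9, -9, 18)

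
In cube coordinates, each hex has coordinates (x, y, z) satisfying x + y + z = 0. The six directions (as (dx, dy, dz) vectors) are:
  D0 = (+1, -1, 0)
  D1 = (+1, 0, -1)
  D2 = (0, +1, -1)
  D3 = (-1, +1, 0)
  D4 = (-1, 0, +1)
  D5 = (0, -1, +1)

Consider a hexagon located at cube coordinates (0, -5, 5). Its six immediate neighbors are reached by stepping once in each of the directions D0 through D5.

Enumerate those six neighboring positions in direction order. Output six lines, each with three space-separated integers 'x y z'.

Center: (0, -5, 5). Add each direction:
  D0: (0, -5, 5) + (1, -1, 0) = (1, -6, 5)
  D1: (0, -5, 5) + (1, 0, -1) = (1, -5, 4)
  D2: (0, -5, 5) + (0, 1, -1) = (0, -4, 4)
  D3: (0, -5, 5) + (-1, 1, 0) = (-1, -4, 5)
  D4: (0, -5, 5) + (-1, 0, 1) = (-1, -5, 6)
  D5: (0, -5, 5) + (0, -1, 1) = (0, -6, 6)

Answer: 1 -6 5
1 -5 4
0 -4 4
-1 -4 5
-1 -5 6
0 -6 6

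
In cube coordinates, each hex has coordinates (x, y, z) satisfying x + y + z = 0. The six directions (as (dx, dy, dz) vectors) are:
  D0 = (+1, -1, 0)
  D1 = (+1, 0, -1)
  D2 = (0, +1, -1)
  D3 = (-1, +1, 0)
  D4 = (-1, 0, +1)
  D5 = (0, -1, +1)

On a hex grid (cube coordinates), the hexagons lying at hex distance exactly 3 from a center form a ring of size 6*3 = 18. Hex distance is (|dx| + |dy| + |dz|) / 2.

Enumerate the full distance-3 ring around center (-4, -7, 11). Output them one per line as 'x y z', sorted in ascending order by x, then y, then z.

Walk ring at distance 3 from (-4, -7, 11):
Start at center + D4*3 = (-7, -7, 14)
  hex 0: (-7, -7, 14)
  hex 1: (-6, -8, 14)
  hex 2: (-5, -9, 14)
  hex 3: (-4, -10, 14)
  hex 4: (-3, -10, 13)
  hex 5: (-2, -10, 12)
  hex 6: (-1, -10, 11)
  hex 7: (-1, -9, 10)
  hex 8: (-1, -8, 9)
  hex 9: (-1, -7, 8)
  hex 10: (-2, -6, 8)
  hex 11: (-3, -5, 8)
  hex 12: (-4, -4, 8)
  hex 13: (-5, -4, 9)
  hex 14: (-6, -4, 10)
  hex 15: (-7, -4, 11)
  hex 16: (-7, -5, 12)
  hex 17: (-7, -6, 13)
Sorted: 18 hexes.

Answer: -7 -7 14
-7 -6 13
-7 -5 12
-7 -4 11
-6 -8 14
-6 -4 10
-5 -9 14
-5 -4 9
-4 -10 14
-4 -4 8
-3 -10 13
-3 -5 8
-2 -10 12
-2 -6 8
-1 -10 11
-1 -9 10
-1 -8 9
-1 -7 8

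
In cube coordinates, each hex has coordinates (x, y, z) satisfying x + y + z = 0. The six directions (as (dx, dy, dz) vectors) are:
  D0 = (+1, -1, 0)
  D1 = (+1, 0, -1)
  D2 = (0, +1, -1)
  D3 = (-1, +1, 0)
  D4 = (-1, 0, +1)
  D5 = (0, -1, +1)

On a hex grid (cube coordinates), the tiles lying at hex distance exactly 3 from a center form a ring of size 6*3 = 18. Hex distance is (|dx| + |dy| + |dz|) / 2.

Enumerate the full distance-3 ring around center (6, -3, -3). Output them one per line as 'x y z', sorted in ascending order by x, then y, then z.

Answer: 3 -3 0
3 -2 -1
3 -1 -2
3 0 -3
4 -4 0
4 0 -4
5 -5 0
5 0 -5
6 -6 0
6 0 -6
7 -6 -1
7 -1 -6
8 -6 -2
8 -2 -6
9 -6 -3
9 -5 -4
9 -4 -5
9 -3 -6

Derivation:
Walk ring at distance 3 from (6, -3, -3):
Start at center + D4*3 = (3, -3, 0)
  hex 0: (3, -3, 0)
  hex 1: (4, -4, 0)
  hex 2: (5, -5, 0)
  hex 3: (6, -6, 0)
  hex 4: (7, -6, -1)
  hex 5: (8, -6, -2)
  hex 6: (9, -6, -3)
  hex 7: (9, -5, -4)
  hex 8: (9, -4, -5)
  hex 9: (9, -3, -6)
  hex 10: (8, -2, -6)
  hex 11: (7, -1, -6)
  hex 12: (6, 0, -6)
  hex 13: (5, 0, -5)
  hex 14: (4, 0, -4)
  hex 15: (3, 0, -3)
  hex 16: (3, -1, -2)
  hex 17: (3, -2, -1)
Sorted: 18 hexes.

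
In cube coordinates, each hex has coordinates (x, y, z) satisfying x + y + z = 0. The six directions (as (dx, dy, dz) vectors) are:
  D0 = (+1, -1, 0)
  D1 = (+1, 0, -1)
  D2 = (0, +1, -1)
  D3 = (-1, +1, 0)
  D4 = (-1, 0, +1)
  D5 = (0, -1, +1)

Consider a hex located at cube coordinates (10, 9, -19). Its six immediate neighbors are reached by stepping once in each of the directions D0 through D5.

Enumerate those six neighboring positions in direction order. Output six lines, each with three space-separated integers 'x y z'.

Center: (10, 9, -19). Add each direction:
  D0: (10, 9, -19) + (1, -1, 0) = (11, 8, -19)
  D1: (10, 9, -19) + (1, 0, -1) = (11, 9, -20)
  D2: (10, 9, -19) + (0, 1, -1) = (10, 10, -20)
  D3: (10, 9, -19) + (-1, 1, 0) = (9, 10, -19)
  D4: (10, 9, -19) + (-1, 0, 1) = (9, 9, -18)
  D5: (10, 9, -19) + (0, -1, 1) = (10, 8, -18)

Answer: 11 8 -19
11 9 -20
10 10 -20
9 10 -19
9 9 -18
10 8 -18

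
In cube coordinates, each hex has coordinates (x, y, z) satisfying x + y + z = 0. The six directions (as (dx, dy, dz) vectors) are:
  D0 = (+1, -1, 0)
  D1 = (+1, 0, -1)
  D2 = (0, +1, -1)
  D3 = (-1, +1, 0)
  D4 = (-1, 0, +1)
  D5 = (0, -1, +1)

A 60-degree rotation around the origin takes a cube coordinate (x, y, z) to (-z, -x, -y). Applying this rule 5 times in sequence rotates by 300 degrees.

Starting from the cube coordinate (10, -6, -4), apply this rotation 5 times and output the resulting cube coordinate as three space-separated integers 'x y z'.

Answer: 6 4 -10

Derivation:
Start: (10, -6, -4)
Step 1: (10, -6, -4) -> (-(-4), -(10), -(-6)) = (4, -10, 6)
Step 2: (4, -10, 6) -> (-(6), -(4), -(-10)) = (-6, -4, 10)
Step 3: (-6, -4, 10) -> (-(10), -(-6), -(-4)) = (-10, 6, 4)
Step 4: (-10, 6, 4) -> (-(4), -(-10), -(6)) = (-4, 10, -6)
Step 5: (-4, 10, -6) -> (-(-6), -(-4), -(10)) = (6, 4, -10)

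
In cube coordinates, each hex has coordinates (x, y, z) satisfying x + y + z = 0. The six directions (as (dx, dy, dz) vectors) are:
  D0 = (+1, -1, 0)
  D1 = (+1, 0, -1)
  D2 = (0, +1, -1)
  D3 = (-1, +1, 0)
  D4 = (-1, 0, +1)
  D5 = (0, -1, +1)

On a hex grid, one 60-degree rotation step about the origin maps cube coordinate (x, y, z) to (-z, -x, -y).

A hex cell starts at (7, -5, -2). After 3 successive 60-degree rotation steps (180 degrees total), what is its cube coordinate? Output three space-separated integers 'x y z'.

Answer: -7 5 2

Derivation:
Start: (7, -5, -2)
Step 1: (7, -5, -2) -> (-(-2), -(7), -(-5)) = (2, -7, 5)
Step 2: (2, -7, 5) -> (-(5), -(2), -(-7)) = (-5, -2, 7)
Step 3: (-5, -2, 7) -> (-(7), -(-5), -(-2)) = (-7, 5, 2)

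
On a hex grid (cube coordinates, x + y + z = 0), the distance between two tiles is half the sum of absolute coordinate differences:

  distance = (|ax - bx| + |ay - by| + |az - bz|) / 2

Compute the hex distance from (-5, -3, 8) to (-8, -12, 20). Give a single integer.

|ax - bx| = |-5 - (-8)| = 3
|ay - by| = |-3 - (-12)| = 9
|az - bz| = |8 - 20| = 12
distance = (3 + 9 + 12) / 2 = 24 / 2 = 12

Answer: 12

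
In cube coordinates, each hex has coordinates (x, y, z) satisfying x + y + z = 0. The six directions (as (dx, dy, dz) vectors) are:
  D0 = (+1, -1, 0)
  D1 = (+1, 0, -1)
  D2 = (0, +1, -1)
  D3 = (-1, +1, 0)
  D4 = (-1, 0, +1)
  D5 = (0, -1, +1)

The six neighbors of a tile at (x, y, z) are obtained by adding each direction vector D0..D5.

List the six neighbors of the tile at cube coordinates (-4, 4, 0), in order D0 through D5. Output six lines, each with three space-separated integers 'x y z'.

Answer: -3 3 0
-3 4 -1
-4 5 -1
-5 5 0
-5 4 1
-4 3 1

Derivation:
Center: (-4, 4, 0). Add each direction:
  D0: (-4, 4, 0) + (1, -1, 0) = (-3, 3, 0)
  D1: (-4, 4, 0) + (1, 0, -1) = (-3, 4, -1)
  D2: (-4, 4, 0) + (0, 1, -1) = (-4, 5, -1)
  D3: (-4, 4, 0) + (-1, 1, 0) = (-5, 5, 0)
  D4: (-4, 4, 0) + (-1, 0, 1) = (-5, 4, 1)
  D5: (-4, 4, 0) + (0, -1, 1) = (-4, 3, 1)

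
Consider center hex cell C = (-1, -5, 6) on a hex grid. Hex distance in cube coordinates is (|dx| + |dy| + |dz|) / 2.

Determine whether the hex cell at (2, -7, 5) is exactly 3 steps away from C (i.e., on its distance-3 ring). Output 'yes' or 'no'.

Answer: yes

Derivation:
|px - cx| = |2 - (-1)| = 3
|py - cy| = |-7 - (-5)| = 2
|pz - cz| = |5 - 6| = 1
distance = (3+2+1)/2 = 6/2 = 3
radius = 3; distance == radius -> yes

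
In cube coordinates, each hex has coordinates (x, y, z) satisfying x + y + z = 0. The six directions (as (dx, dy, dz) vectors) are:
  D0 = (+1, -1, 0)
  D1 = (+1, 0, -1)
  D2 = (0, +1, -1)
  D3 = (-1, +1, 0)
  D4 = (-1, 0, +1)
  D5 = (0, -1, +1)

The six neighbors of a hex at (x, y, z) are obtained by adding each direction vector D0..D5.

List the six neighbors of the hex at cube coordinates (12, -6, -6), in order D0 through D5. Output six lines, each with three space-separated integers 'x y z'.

Center: (12, -6, -6). Add each direction:
  D0: (12, -6, -6) + (1, -1, 0) = (13, -7, -6)
  D1: (12, -6, -6) + (1, 0, -1) = (13, -6, -7)
  D2: (12, -6, -6) + (0, 1, -1) = (12, -5, -7)
  D3: (12, -6, -6) + (-1, 1, 0) = (11, -5, -6)
  D4: (12, -6, -6) + (-1, 0, 1) = (11, -6, -5)
  D5: (12, -6, -6) + (0, -1, 1) = (12, -7, -5)

Answer: 13 -7 -6
13 -6 -7
12 -5 -7
11 -5 -6
11 -6 -5
12 -7 -5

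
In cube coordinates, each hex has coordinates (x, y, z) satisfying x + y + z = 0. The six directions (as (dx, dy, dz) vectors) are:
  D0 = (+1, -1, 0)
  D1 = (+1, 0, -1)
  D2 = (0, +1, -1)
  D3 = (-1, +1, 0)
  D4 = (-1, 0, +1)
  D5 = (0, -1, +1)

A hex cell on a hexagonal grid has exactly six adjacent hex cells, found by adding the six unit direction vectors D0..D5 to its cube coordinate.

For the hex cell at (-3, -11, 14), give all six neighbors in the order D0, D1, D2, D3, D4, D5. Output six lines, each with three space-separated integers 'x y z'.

Answer: -2 -12 14
-2 -11 13
-3 -10 13
-4 -10 14
-4 -11 15
-3 -12 15

Derivation:
Center: (-3, -11, 14). Add each direction:
  D0: (-3, -11, 14) + (1, -1, 0) = (-2, -12, 14)
  D1: (-3, -11, 14) + (1, 0, -1) = (-2, -11, 13)
  D2: (-3, -11, 14) + (0, 1, -1) = (-3, -10, 13)
  D3: (-3, -11, 14) + (-1, 1, 0) = (-4, -10, 14)
  D4: (-3, -11, 14) + (-1, 0, 1) = (-4, -11, 15)
  D5: (-3, -11, 14) + (0, -1, 1) = (-3, -12, 15)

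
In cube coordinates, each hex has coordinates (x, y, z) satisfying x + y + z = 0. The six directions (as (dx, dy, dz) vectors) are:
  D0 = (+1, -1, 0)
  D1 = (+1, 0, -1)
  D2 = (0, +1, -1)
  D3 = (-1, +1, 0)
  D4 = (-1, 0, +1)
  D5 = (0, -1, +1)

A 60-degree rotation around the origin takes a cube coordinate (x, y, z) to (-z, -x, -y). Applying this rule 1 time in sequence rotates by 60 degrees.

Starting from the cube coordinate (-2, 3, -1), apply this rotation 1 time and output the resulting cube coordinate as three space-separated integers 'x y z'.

Answer: 1 2 -3

Derivation:
Start: (-2, 3, -1)
Step 1: (-2, 3, -1) -> (-(-1), -(-2), -(3)) = (1, 2, -3)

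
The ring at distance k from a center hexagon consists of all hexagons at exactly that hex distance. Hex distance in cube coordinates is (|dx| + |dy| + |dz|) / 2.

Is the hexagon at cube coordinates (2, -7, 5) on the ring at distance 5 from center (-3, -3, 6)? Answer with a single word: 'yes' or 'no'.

Answer: yes

Derivation:
|px - cx| = |2 - (-3)| = 5
|py - cy| = |-7 - (-3)| = 4
|pz - cz| = |5 - 6| = 1
distance = (5+4+1)/2 = 10/2 = 5
radius = 5; distance == radius -> yes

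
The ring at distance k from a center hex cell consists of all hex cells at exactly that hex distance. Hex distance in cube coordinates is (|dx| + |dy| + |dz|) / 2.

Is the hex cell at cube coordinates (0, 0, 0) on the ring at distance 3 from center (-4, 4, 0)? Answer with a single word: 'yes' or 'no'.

Answer: no

Derivation:
|px - cx| = |0 - (-4)| = 4
|py - cy| = |0 - 4| = 4
|pz - cz| = |0 - 0| = 0
distance = (4+4+0)/2 = 8/2 = 4
radius = 3; distance != radius -> no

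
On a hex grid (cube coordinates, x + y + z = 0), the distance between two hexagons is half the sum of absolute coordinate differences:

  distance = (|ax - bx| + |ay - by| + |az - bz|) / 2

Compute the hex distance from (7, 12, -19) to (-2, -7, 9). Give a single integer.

Answer: 28

Derivation:
|ax - bx| = |7 - (-2)| = 9
|ay - by| = |12 - (-7)| = 19
|az - bz| = |-19 - 9| = 28
distance = (9 + 19 + 28) / 2 = 56 / 2 = 28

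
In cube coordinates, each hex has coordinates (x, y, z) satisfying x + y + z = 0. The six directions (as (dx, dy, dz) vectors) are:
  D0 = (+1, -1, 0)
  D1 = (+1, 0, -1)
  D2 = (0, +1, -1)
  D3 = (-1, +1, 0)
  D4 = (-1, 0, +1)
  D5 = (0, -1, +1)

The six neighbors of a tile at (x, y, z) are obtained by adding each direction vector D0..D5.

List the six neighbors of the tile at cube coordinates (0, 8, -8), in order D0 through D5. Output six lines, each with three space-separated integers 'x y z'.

Answer: 1 7 -8
1 8 -9
0 9 -9
-1 9 -8
-1 8 -7
0 7 -7

Derivation:
Center: (0, 8, -8). Add each direction:
  D0: (0, 8, -8) + (1, -1, 0) = (1, 7, -8)
  D1: (0, 8, -8) + (1, 0, -1) = (1, 8, -9)
  D2: (0, 8, -8) + (0, 1, -1) = (0, 9, -9)
  D3: (0, 8, -8) + (-1, 1, 0) = (-1, 9, -8)
  D4: (0, 8, -8) + (-1, 0, 1) = (-1, 8, -7)
  D5: (0, 8, -8) + (0, -1, 1) = (0, 7, -7)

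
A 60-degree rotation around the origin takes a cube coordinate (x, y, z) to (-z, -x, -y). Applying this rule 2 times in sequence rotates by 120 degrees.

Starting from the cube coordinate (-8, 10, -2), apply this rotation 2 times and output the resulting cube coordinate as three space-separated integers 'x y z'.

Start: (-8, 10, -2)
Step 1: (-8, 10, -2) -> (-(-2), -(-8), -(10)) = (2, 8, -10)
Step 2: (2, 8, -10) -> (-(-10), -(2), -(8)) = (10, -2, -8)

Answer: 10 -2 -8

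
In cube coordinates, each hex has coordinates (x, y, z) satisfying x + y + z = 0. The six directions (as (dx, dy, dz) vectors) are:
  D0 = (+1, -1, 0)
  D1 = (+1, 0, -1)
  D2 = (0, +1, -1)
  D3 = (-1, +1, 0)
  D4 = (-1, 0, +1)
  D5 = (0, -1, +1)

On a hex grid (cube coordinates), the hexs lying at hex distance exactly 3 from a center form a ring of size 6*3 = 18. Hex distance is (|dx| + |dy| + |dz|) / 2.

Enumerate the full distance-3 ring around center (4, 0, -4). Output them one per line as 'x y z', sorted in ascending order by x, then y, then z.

Answer: 1 0 -1
1 1 -2
1 2 -3
1 3 -4
2 -1 -1
2 3 -5
3 -2 -1
3 3 -6
4 -3 -1
4 3 -7
5 -3 -2
5 2 -7
6 -3 -3
6 1 -7
7 -3 -4
7 -2 -5
7 -1 -6
7 0 -7

Derivation:
Walk ring at distance 3 from (4, 0, -4):
Start at center + D4*3 = (1, 0, -1)
  hex 0: (1, 0, -1)
  hex 1: (2, -1, -1)
  hex 2: (3, -2, -1)
  hex 3: (4, -3, -1)
  hex 4: (5, -3, -2)
  hex 5: (6, -3, -3)
  hex 6: (7, -3, -4)
  hex 7: (7, -2, -5)
  hex 8: (7, -1, -6)
  hex 9: (7, 0, -7)
  hex 10: (6, 1, -7)
  hex 11: (5, 2, -7)
  hex 12: (4, 3, -7)
  hex 13: (3, 3, -6)
  hex 14: (2, 3, -5)
  hex 15: (1, 3, -4)
  hex 16: (1, 2, -3)
  hex 17: (1, 1, -2)
Sorted: 18 hexes.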